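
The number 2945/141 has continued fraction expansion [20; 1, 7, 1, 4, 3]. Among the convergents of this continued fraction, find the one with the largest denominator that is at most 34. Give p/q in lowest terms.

188/9

List convergents until the denominator exceeds the bound:
a_0 = 20: 20/1  (≤ bound)
a_1 = 1: 21/1  (≤ bound)
a_2 = 7: 167/8  (≤ bound)
a_3 = 1: 188/9  (≤ bound)
a_4 = 4: 919/44  (> 34, stop)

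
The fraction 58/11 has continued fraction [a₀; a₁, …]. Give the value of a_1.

58 = 5·11 + 3, so a_0 = 5
11 = 3·3 + 2, so a_1 = 3

3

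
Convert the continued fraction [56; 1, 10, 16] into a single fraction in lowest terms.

a_0 = 56: 56/1
a_1 = 1: 57/1
a_2 = 10: 626/11
a_3 = 16: 10073/177

10073/177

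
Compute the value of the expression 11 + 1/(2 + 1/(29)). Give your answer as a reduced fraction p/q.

Start with 29.
2 + 1/(29/1) = 2 + 1/29 = 59/29
11 + 1/(59/29) = 11 + 29/59 = 678/59

678/59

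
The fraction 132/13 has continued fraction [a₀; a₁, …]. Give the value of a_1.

132 = 10·13 + 2, so a_0 = 10
13 = 6·2 + 1, so a_1 = 6

6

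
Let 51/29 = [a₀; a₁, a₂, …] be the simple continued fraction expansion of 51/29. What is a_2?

Apply division with remainder until the remainder is 0:
51 = 1·29 + 22, so a_0 = 1
29 = 1·22 + 7, so a_1 = 1
22 = 3·7 + 1, so a_2 = 3

3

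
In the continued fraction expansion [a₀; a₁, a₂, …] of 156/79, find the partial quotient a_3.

156 ÷ 79 → quotient 1, remainder 77
79 ÷ 77 → quotient 1, remainder 2
77 ÷ 2 → quotient 38, remainder 1
2 ÷ 1 → quotient 2, remainder 0

2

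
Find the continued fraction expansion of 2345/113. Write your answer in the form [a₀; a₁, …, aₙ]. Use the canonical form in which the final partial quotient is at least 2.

⌊2345/113⌋ = 20, remainder 85
⌊113/85⌋ = 1, remainder 28
⌊85/28⌋ = 3, remainder 1
⌊28/1⌋ = 28, remainder 0

[20; 1, 3, 28]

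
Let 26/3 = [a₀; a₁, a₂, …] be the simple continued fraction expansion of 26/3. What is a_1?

26 ÷ 3 → quotient 8, remainder 2
3 ÷ 2 → quotient 1, remainder 1

1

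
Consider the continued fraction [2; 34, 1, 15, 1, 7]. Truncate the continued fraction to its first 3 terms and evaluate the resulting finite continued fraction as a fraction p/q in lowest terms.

71/35

Compute successive convergents:
a_0 = 2: 2/1
a_1 = 34: 69/34
a_2 = 1: 71/35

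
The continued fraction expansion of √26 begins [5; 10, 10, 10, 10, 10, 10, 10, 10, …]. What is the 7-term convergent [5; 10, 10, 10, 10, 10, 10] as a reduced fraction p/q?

Compute successive convergents:
a_0 = 5: 5/1
a_1 = 10: 51/10
a_2 = 10: 515/101
a_3 = 10: 5201/1020
a_4 = 10: 52525/10301
a_5 = 10: 530451/104030
a_6 = 10: 5357035/1050601

5357035/1050601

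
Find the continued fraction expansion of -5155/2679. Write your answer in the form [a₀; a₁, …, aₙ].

-5155 ÷ 2679 → quotient -2, remainder 203
2679 ÷ 203 → quotient 13, remainder 40
203 ÷ 40 → quotient 5, remainder 3
40 ÷ 3 → quotient 13, remainder 1
3 ÷ 1 → quotient 3, remainder 0

[-2; 13, 5, 13, 3]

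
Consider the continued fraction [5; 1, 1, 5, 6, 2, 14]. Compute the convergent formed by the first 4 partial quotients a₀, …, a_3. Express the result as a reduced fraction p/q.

a_0 = 5: 5/1
a_1 = 1: 6/1
a_2 = 1: 11/2
a_3 = 5: 61/11

61/11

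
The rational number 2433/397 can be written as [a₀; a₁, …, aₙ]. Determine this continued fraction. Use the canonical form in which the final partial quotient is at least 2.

[6; 7, 1, 3, 1, 1, 1, 3]

Apply division with remainder until the remainder is 0:
2433 = 6·397 + 51, so a_0 = 6
397 = 7·51 + 40, so a_1 = 7
51 = 1·40 + 11, so a_2 = 1
40 = 3·11 + 7, so a_3 = 3
11 = 1·7 + 4, so a_4 = 1
7 = 1·4 + 3, so a_5 = 1
4 = 1·3 + 1, so a_6 = 1
3 = 3·1 + 0, so a_7 = 3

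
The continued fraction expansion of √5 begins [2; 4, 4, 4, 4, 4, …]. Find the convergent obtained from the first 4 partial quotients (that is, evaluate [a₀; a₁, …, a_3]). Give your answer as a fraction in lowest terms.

161/72

Start with 4.
4 + 1/(4/1) = 4 + 1/4 = 17/4
4 + 1/(17/4) = 4 + 4/17 = 72/17
2 + 1/(72/17) = 2 + 17/72 = 161/72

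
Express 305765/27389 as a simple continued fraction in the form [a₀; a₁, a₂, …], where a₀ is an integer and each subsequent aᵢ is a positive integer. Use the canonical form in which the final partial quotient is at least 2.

[11; 6, 9, 2, 15, 3, 1, 3]

Apply division with remainder until the remainder is 0:
305765 ÷ 27389 → quotient 11, remainder 4486
27389 ÷ 4486 → quotient 6, remainder 473
4486 ÷ 473 → quotient 9, remainder 229
473 ÷ 229 → quotient 2, remainder 15
229 ÷ 15 → quotient 15, remainder 4
15 ÷ 4 → quotient 3, remainder 3
4 ÷ 3 → quotient 1, remainder 1
3 ÷ 1 → quotient 3, remainder 0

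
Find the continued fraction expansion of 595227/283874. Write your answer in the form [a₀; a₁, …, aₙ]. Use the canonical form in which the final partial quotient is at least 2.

[2; 10, 3, 40, 56, 1, 3]

⌊595227/283874⌋ = 2, remainder 27479
⌊283874/27479⌋ = 10, remainder 9084
⌊27479/9084⌋ = 3, remainder 227
⌊9084/227⌋ = 40, remainder 4
⌊227/4⌋ = 56, remainder 3
⌊4/3⌋ = 1, remainder 1
⌊3/1⌋ = 3, remainder 0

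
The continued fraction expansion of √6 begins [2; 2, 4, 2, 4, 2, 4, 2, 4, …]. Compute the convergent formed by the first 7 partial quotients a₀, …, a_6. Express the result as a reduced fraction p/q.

2158/881

Start with 4.
2 + 1/(4/1) = 2 + 1/4 = 9/4
4 + 1/(9/4) = 4 + 4/9 = 40/9
2 + 1/(40/9) = 2 + 9/40 = 89/40
4 + 1/(89/40) = 4 + 40/89 = 396/89
2 + 1/(396/89) = 2 + 89/396 = 881/396
2 + 1/(881/396) = 2 + 396/881 = 2158/881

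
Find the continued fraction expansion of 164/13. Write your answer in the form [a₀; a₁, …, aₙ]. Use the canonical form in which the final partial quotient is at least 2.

[12; 1, 1, 1, 1, 2]

⌊164/13⌋ = 12, remainder 8
⌊13/8⌋ = 1, remainder 5
⌊8/5⌋ = 1, remainder 3
⌊5/3⌋ = 1, remainder 2
⌊3/2⌋ = 1, remainder 1
⌊2/1⌋ = 2, remainder 0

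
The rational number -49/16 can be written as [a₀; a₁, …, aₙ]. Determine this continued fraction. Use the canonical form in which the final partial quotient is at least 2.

Repeatedly divide and take the remainder:
⌊-49/16⌋ = -4, remainder 15
⌊16/15⌋ = 1, remainder 1
⌊15/1⌋ = 15, remainder 0

[-4; 1, 15]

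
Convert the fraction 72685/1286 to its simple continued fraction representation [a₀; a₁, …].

⌊72685/1286⌋ = 56, remainder 669
⌊1286/669⌋ = 1, remainder 617
⌊669/617⌋ = 1, remainder 52
⌊617/52⌋ = 11, remainder 45
⌊52/45⌋ = 1, remainder 7
⌊45/7⌋ = 6, remainder 3
⌊7/3⌋ = 2, remainder 1
⌊3/1⌋ = 3, remainder 0

[56; 1, 1, 11, 1, 6, 2, 3]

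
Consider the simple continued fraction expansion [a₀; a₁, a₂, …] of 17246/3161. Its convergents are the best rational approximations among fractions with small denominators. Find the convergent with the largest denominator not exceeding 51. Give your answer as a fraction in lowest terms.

60/11

a_0 = 5: 5/1  (≤ bound)
a_1 = 2: 11/2  (≤ bound)
a_2 = 5: 60/11  (≤ bound)
a_3 = 6: 371/68  (> 51, stop)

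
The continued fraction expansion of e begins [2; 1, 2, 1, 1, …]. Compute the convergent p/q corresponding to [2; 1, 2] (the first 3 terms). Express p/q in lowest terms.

Start with 2.
1 + 1/(2/1) = 1 + 1/2 = 3/2
2 + 1/(3/2) = 2 + 2/3 = 8/3

8/3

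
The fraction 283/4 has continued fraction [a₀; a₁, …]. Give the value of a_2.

⌊283/4⌋ = 70, remainder 3
⌊4/3⌋ = 1, remainder 1
⌊3/1⌋ = 3, remainder 0

3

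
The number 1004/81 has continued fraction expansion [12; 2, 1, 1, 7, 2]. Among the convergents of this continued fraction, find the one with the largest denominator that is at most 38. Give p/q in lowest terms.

471/38

a_0 = 12: 12/1  (≤ bound)
a_1 = 2: 25/2  (≤ bound)
a_2 = 1: 37/3  (≤ bound)
a_3 = 1: 62/5  (≤ bound)
a_4 = 7: 471/38  (≤ bound)
a_5 = 2: 1004/81  (> 38, stop)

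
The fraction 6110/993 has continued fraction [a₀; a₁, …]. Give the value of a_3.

1

Run the Euclidean algorithm, recording each quotient:
6110 ÷ 993 → quotient 6, remainder 152
993 ÷ 152 → quotient 6, remainder 81
152 ÷ 81 → quotient 1, remainder 71
81 ÷ 71 → quotient 1, remainder 10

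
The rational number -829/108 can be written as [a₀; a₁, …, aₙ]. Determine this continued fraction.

Run the Euclidean algorithm, recording each quotient:
-829 ÷ 108 → quotient -8, remainder 35
108 ÷ 35 → quotient 3, remainder 3
35 ÷ 3 → quotient 11, remainder 2
3 ÷ 2 → quotient 1, remainder 1
2 ÷ 1 → quotient 2, remainder 0

[-8; 3, 11, 1, 2]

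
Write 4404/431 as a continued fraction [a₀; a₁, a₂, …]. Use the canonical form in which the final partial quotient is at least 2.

[10; 4, 1, 1, 2, 2, 3, 2]

Run the Euclidean algorithm, recording each quotient:
4404 ÷ 431 → quotient 10, remainder 94
431 ÷ 94 → quotient 4, remainder 55
94 ÷ 55 → quotient 1, remainder 39
55 ÷ 39 → quotient 1, remainder 16
39 ÷ 16 → quotient 2, remainder 7
16 ÷ 7 → quotient 2, remainder 2
7 ÷ 2 → quotient 3, remainder 1
2 ÷ 1 → quotient 2, remainder 0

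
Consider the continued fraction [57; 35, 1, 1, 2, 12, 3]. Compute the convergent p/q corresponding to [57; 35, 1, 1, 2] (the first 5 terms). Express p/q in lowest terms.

a_0 = 57: 57/1
a_1 = 35: 1996/35
a_2 = 1: 2053/36
a_3 = 1: 4049/71
a_4 = 2: 10151/178

10151/178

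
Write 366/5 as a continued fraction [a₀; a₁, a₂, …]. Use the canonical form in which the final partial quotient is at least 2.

Run the Euclidean algorithm, recording each quotient:
⌊366/5⌋ = 73, remainder 1
⌊5/1⌋ = 5, remainder 0

[73; 5]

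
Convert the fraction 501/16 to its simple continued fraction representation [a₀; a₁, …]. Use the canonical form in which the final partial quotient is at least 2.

501 = 31·16 + 5, so a_0 = 31
16 = 3·5 + 1, so a_1 = 3
5 = 5·1 + 0, so a_2 = 5

[31; 3, 5]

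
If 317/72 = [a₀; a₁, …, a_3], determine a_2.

317 ÷ 72 → quotient 4, remainder 29
72 ÷ 29 → quotient 2, remainder 14
29 ÷ 14 → quotient 2, remainder 1

2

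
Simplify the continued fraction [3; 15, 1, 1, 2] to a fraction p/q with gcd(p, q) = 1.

239/78

Start with 2.
1 + 1/(2/1) = 1 + 1/2 = 3/2
1 + 1/(3/2) = 1 + 2/3 = 5/3
15 + 1/(5/3) = 15 + 3/5 = 78/5
3 + 1/(78/5) = 3 + 5/78 = 239/78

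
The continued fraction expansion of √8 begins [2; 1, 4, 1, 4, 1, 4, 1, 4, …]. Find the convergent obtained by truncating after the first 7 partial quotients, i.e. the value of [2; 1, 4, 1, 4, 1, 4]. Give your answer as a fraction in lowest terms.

Start with 4.
1 + 1/(4/1) = 1 + 1/4 = 5/4
4 + 1/(5/4) = 4 + 4/5 = 24/5
1 + 1/(24/5) = 1 + 5/24 = 29/24
4 + 1/(29/24) = 4 + 24/29 = 140/29
1 + 1/(140/29) = 1 + 29/140 = 169/140
2 + 1/(169/140) = 2 + 140/169 = 478/169

478/169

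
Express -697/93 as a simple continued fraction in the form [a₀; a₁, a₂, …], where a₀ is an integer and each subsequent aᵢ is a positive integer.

-697 = -8·93 + 47, so a_0 = -8
93 = 1·47 + 46, so a_1 = 1
47 = 1·46 + 1, so a_2 = 1
46 = 46·1 + 0, so a_3 = 46

[-8; 1, 1, 46]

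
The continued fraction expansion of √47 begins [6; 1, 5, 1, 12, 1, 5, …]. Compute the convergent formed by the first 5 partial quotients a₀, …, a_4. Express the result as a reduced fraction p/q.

Start with 12.
1 + 1/(12/1) = 1 + 1/12 = 13/12
5 + 1/(13/12) = 5 + 12/13 = 77/13
1 + 1/(77/13) = 1 + 13/77 = 90/77
6 + 1/(90/77) = 6 + 77/90 = 617/90

617/90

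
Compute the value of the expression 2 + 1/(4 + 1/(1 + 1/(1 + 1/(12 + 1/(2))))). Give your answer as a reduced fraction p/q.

a_0 = 2: 2/1
a_1 = 4: 9/4
a_2 = 1: 11/5
a_3 = 1: 20/9
a_4 = 12: 251/113
a_5 = 2: 522/235

522/235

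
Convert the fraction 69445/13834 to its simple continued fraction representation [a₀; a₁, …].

Apply division with remainder until the remainder is 0:
69445 = 5·13834 + 275, so a_0 = 5
13834 = 50·275 + 84, so a_1 = 50
275 = 3·84 + 23, so a_2 = 3
84 = 3·23 + 15, so a_3 = 3
23 = 1·15 + 8, so a_4 = 1
15 = 1·8 + 7, so a_5 = 1
8 = 1·7 + 1, so a_6 = 1
7 = 7·1 + 0, so a_7 = 7

[5; 50, 3, 3, 1, 1, 1, 7]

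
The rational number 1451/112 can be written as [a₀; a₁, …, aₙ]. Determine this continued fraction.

[12; 1, 21, 2, 2]

1451 ÷ 112 → quotient 12, remainder 107
112 ÷ 107 → quotient 1, remainder 5
107 ÷ 5 → quotient 21, remainder 2
5 ÷ 2 → quotient 2, remainder 1
2 ÷ 1 → quotient 2, remainder 0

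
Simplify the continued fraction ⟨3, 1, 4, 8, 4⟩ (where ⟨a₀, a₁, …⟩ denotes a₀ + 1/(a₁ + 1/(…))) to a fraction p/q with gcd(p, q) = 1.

Starting at the tail and folding back:
Start with 4.
8 + 1/(4/1) = 8 + 1/4 = 33/4
4 + 1/(33/4) = 4 + 4/33 = 136/33
1 + 1/(136/33) = 1 + 33/136 = 169/136
3 + 1/(169/136) = 3 + 136/169 = 643/169

643/169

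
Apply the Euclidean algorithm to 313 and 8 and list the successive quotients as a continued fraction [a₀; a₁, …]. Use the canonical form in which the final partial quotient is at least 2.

[39; 8]

⌊313/8⌋ = 39, remainder 1
⌊8/1⌋ = 8, remainder 0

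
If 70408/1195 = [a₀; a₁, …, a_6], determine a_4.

70408 ÷ 1195 → quotient 58, remainder 1098
1195 ÷ 1098 → quotient 1, remainder 97
1098 ÷ 97 → quotient 11, remainder 31
97 ÷ 31 → quotient 3, remainder 4
31 ÷ 4 → quotient 7, remainder 3

7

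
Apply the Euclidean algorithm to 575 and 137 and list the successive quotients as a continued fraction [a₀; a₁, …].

⌊575/137⌋ = 4, remainder 27
⌊137/27⌋ = 5, remainder 2
⌊27/2⌋ = 13, remainder 1
⌊2/1⌋ = 2, remainder 0

[4; 5, 13, 2]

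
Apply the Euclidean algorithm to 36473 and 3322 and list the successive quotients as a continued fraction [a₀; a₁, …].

36473 ÷ 3322 → quotient 10, remainder 3253
3322 ÷ 3253 → quotient 1, remainder 69
3253 ÷ 69 → quotient 47, remainder 10
69 ÷ 10 → quotient 6, remainder 9
10 ÷ 9 → quotient 1, remainder 1
9 ÷ 1 → quotient 9, remainder 0

[10; 1, 47, 6, 1, 9]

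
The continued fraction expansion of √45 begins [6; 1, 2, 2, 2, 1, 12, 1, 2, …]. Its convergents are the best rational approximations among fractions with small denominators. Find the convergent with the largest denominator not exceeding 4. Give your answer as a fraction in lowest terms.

List convergents until the denominator exceeds the bound:
a_0 = 6: 6/1  (≤ bound)
a_1 = 1: 7/1  (≤ bound)
a_2 = 2: 20/3  (≤ bound)
a_3 = 2: 47/7  (> 4, stop)

20/3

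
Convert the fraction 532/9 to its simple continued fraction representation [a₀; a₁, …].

⌊532/9⌋ = 59, remainder 1
⌊9/1⌋ = 9, remainder 0

[59; 9]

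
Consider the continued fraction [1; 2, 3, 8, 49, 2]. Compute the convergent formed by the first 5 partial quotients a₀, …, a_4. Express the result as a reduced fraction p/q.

a_0 = 1: 1/1
a_1 = 2: 3/2
a_2 = 3: 10/7
a_3 = 8: 83/58
a_4 = 49: 4077/2849

4077/2849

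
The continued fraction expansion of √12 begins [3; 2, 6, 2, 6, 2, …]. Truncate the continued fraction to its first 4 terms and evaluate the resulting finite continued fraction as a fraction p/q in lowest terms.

Work from the innermost term outward:
Start with 2.
6 + 1/(2/1) = 6 + 1/2 = 13/2
2 + 1/(13/2) = 2 + 2/13 = 28/13
3 + 1/(28/13) = 3 + 13/28 = 97/28

97/28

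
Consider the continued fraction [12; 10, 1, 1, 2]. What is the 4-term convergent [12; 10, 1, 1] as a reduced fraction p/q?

a_0 = 12: 12/1
a_1 = 10: 121/10
a_2 = 1: 133/11
a_3 = 1: 254/21

254/21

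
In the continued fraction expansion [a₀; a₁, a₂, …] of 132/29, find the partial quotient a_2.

132 ÷ 29 → quotient 4, remainder 16
29 ÷ 16 → quotient 1, remainder 13
16 ÷ 13 → quotient 1, remainder 3

1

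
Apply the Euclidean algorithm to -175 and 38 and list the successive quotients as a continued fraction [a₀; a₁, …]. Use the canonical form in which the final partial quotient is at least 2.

[-5; 2, 1, 1, 7]

⌊-175/38⌋ = -5, remainder 15
⌊38/15⌋ = 2, remainder 8
⌊15/8⌋ = 1, remainder 7
⌊8/7⌋ = 1, remainder 1
⌊7/1⌋ = 7, remainder 0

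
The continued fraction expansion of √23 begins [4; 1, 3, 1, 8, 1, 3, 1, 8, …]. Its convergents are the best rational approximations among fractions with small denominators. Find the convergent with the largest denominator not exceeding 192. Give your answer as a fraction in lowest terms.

916/191

List convergents until the denominator exceeds the bound:
a_0 = 4: 4/1  (≤ bound)
a_1 = 1: 5/1  (≤ bound)
a_2 = 3: 19/4  (≤ bound)
a_3 = 1: 24/5  (≤ bound)
a_4 = 8: 211/44  (≤ bound)
a_5 = 1: 235/49  (≤ bound)
a_6 = 3: 916/191  (≤ bound)
a_7 = 1: 1151/240  (> 192, stop)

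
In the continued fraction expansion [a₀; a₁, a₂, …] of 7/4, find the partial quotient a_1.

7 ÷ 4 → quotient 1, remainder 3
4 ÷ 3 → quotient 1, remainder 1

1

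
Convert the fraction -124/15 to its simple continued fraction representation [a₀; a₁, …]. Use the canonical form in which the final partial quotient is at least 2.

-124 ÷ 15 → quotient -9, remainder 11
15 ÷ 11 → quotient 1, remainder 4
11 ÷ 4 → quotient 2, remainder 3
4 ÷ 3 → quotient 1, remainder 1
3 ÷ 1 → quotient 3, remainder 0

[-9; 1, 2, 1, 3]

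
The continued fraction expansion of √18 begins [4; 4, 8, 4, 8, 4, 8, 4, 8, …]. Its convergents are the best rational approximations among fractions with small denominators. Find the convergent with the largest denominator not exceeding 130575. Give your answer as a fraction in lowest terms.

161564/38081

a_0 = 4: 4/1  (≤ bound)
a_1 = 4: 17/4  (≤ bound)
a_2 = 8: 140/33  (≤ bound)
a_3 = 4: 577/136  (≤ bound)
a_4 = 8: 4756/1121  (≤ bound)
a_5 = 4: 19601/4620  (≤ bound)
a_6 = 8: 161564/38081  (≤ bound)
a_7 = 4: 665857/156944  (> 130575, stop)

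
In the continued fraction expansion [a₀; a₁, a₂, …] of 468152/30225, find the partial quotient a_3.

44

Apply division with remainder until the remainder is 0:
468152 ÷ 30225 → quotient 15, remainder 14777
30225 ÷ 14777 → quotient 2, remainder 671
14777 ÷ 671 → quotient 22, remainder 15
671 ÷ 15 → quotient 44, remainder 11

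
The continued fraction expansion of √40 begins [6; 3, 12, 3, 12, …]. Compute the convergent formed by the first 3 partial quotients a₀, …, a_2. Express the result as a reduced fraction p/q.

Build up convergents one term at a time:
a_0 = 6: 6/1
a_1 = 3: 19/3
a_2 = 12: 234/37

234/37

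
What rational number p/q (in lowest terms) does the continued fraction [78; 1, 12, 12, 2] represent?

25808/327

a_0 = 78: 78/1
a_1 = 1: 79/1
a_2 = 12: 1026/13
a_3 = 12: 12391/157
a_4 = 2: 25808/327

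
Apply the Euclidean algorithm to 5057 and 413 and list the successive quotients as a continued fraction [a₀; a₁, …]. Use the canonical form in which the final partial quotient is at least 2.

⌊5057/413⌋ = 12, remainder 101
⌊413/101⌋ = 4, remainder 9
⌊101/9⌋ = 11, remainder 2
⌊9/2⌋ = 4, remainder 1
⌊2/1⌋ = 2, remainder 0

[12; 4, 11, 4, 2]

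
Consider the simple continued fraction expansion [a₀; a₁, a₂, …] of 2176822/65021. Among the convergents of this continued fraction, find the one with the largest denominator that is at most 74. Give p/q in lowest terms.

List convergents until the denominator exceeds the bound:
a_0 = 33: 33/1  (≤ bound)
a_1 = 2: 67/2  (≤ bound)
a_2 = 11: 770/23  (≤ bound)
a_3 = 3: 2377/71  (≤ bound)
a_4 = 1: 3147/94  (> 74, stop)

2377/71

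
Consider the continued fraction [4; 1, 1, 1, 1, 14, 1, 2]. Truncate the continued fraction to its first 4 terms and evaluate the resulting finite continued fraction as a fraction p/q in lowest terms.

14/3

a_0 = 4: 4/1
a_1 = 1: 5/1
a_2 = 1: 9/2
a_3 = 1: 14/3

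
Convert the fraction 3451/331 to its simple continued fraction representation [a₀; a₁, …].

⌊3451/331⌋ = 10, remainder 141
⌊331/141⌋ = 2, remainder 49
⌊141/49⌋ = 2, remainder 43
⌊49/43⌋ = 1, remainder 6
⌊43/6⌋ = 7, remainder 1
⌊6/1⌋ = 6, remainder 0

[10; 2, 2, 1, 7, 6]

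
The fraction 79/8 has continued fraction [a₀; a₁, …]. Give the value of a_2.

Apply division with remainder until the remainder is 0:
79 ÷ 8 → quotient 9, remainder 7
8 ÷ 7 → quotient 1, remainder 1
7 ÷ 1 → quotient 7, remainder 0

7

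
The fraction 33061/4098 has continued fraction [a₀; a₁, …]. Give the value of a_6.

Repeatedly divide and take the remainder:
⌊33061/4098⌋ = 8, remainder 277
⌊4098/277⌋ = 14, remainder 220
⌊277/220⌋ = 1, remainder 57
⌊220/57⌋ = 3, remainder 49
⌊57/49⌋ = 1, remainder 8
⌊49/8⌋ = 6, remainder 1
⌊8/1⌋ = 8, remainder 0

8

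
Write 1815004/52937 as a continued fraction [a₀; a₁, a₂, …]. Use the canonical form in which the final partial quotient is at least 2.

1815004 ÷ 52937 → quotient 34, remainder 15146
52937 ÷ 15146 → quotient 3, remainder 7499
15146 ÷ 7499 → quotient 2, remainder 148
7499 ÷ 148 → quotient 50, remainder 99
148 ÷ 99 → quotient 1, remainder 49
99 ÷ 49 → quotient 2, remainder 1
49 ÷ 1 → quotient 49, remainder 0

[34; 3, 2, 50, 1, 2, 49]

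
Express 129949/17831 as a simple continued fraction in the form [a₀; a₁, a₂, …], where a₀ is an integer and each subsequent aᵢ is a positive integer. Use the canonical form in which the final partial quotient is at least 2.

Repeatedly divide and take the remainder:
⌊129949/17831⌋ = 7, remainder 5132
⌊17831/5132⌋ = 3, remainder 2435
⌊5132/2435⌋ = 2, remainder 262
⌊2435/262⌋ = 9, remainder 77
⌊262/77⌋ = 3, remainder 31
⌊77/31⌋ = 2, remainder 15
⌊31/15⌋ = 2, remainder 1
⌊15/1⌋ = 15, remainder 0

[7; 3, 2, 9, 3, 2, 2, 15]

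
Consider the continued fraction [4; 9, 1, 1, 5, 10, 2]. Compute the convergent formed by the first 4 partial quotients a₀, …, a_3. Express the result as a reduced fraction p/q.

Start with 1.
1 + 1/(1/1) = 1 + 1/1 = 2/1
9 + 1/(2/1) = 9 + 1/2 = 19/2
4 + 1/(19/2) = 4 + 2/19 = 78/19

78/19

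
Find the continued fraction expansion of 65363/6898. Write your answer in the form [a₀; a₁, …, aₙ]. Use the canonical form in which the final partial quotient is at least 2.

[9; 2, 9, 1, 3, 3, 1, 19]

Run the Euclidean algorithm, recording each quotient:
65363 ÷ 6898 → quotient 9, remainder 3281
6898 ÷ 3281 → quotient 2, remainder 336
3281 ÷ 336 → quotient 9, remainder 257
336 ÷ 257 → quotient 1, remainder 79
257 ÷ 79 → quotient 3, remainder 20
79 ÷ 20 → quotient 3, remainder 19
20 ÷ 19 → quotient 1, remainder 1
19 ÷ 1 → quotient 19, remainder 0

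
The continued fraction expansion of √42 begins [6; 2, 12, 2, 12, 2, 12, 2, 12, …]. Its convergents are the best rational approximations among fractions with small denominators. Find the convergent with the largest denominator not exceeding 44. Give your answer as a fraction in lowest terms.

162/25

a_0 = 6: 6/1  (≤ bound)
a_1 = 2: 13/2  (≤ bound)
a_2 = 12: 162/25  (≤ bound)
a_3 = 2: 337/52  (> 44, stop)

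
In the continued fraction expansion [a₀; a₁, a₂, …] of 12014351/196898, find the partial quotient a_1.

55

12014351 ÷ 196898 → quotient 61, remainder 3573
196898 ÷ 3573 → quotient 55, remainder 383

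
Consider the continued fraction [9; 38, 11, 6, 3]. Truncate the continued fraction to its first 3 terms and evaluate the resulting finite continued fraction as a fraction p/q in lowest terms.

a_0 = 9: 9/1
a_1 = 38: 343/38
a_2 = 11: 3782/419

3782/419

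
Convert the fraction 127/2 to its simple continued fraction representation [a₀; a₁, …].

[63; 2]

127 = 63·2 + 1, so a_0 = 63
2 = 2·1 + 0, so a_1 = 2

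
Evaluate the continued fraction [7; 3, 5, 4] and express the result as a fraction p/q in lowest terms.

490/67

Starting at the tail and folding back:
Start with 4.
5 + 1/(4/1) = 5 + 1/4 = 21/4
3 + 1/(21/4) = 3 + 4/21 = 67/21
7 + 1/(67/21) = 7 + 21/67 = 490/67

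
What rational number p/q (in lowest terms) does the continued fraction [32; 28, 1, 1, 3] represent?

Start with 3.
1 + 1/(3/1) = 1 + 1/3 = 4/3
1 + 1/(4/3) = 1 + 3/4 = 7/4
28 + 1/(7/4) = 28 + 4/7 = 200/7
32 + 1/(200/7) = 32 + 7/200 = 6407/200

6407/200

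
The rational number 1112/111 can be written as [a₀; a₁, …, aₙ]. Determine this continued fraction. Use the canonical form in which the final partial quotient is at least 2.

[10; 55, 2]

⌊1112/111⌋ = 10, remainder 2
⌊111/2⌋ = 55, remainder 1
⌊2/1⌋ = 2, remainder 0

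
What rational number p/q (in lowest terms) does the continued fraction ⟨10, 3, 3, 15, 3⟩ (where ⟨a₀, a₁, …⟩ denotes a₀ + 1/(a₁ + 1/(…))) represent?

4831/469

Start with 3.
15 + 1/(3/1) = 15 + 1/3 = 46/3
3 + 1/(46/3) = 3 + 3/46 = 141/46
3 + 1/(141/46) = 3 + 46/141 = 469/141
10 + 1/(469/141) = 10 + 141/469 = 4831/469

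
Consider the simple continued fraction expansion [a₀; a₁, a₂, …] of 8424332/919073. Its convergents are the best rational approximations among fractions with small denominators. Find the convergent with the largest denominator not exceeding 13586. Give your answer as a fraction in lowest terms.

a_0 = 9: 9/1  (≤ bound)
a_1 = 6: 55/6  (≤ bound)
a_2 = 50: 2759/301  (≤ bound)
a_3 = 1: 2814/307  (≤ bound)
a_4 = 1: 5573/608  (≤ bound)
a_5 = 55: 309329/33747  (> 13586, stop)

5573/608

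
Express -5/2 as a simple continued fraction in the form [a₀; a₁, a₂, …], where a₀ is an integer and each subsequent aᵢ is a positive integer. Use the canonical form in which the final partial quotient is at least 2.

-5 = -3·2 + 1, so a_0 = -3
2 = 2·1 + 0, so a_1 = 2

[-3; 2]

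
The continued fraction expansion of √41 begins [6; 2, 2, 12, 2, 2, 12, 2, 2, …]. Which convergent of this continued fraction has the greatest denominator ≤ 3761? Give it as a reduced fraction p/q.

2049/320

a_0 = 6: 6/1  (≤ bound)
a_1 = 2: 13/2  (≤ bound)
a_2 = 2: 32/5  (≤ bound)
a_3 = 12: 397/62  (≤ bound)
a_4 = 2: 826/129  (≤ bound)
a_5 = 2: 2049/320  (≤ bound)
a_6 = 12: 25414/3969  (> 3761, stop)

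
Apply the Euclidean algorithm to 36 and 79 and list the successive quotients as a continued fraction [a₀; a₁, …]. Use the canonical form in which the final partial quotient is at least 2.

36 = 0·79 + 36, so a_0 = 0
79 = 2·36 + 7, so a_1 = 2
36 = 5·7 + 1, so a_2 = 5
7 = 7·1 + 0, so a_3 = 7

[0; 2, 5, 7]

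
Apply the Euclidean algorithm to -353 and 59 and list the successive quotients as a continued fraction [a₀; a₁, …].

Apply division with remainder until the remainder is 0:
⌊-353/59⌋ = -6, remainder 1
⌊59/1⌋ = 59, remainder 0

[-6; 59]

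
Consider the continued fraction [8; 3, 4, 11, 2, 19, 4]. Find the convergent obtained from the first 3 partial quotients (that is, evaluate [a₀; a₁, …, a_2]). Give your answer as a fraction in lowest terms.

Use the convergent recurrence hₖ = aₖ·hₖ₋₁ + hₖ₋₂ (and likewise for the denominators kₖ):
a_0 = 8: 8/1
a_1 = 3: 25/3
a_2 = 4: 108/13

108/13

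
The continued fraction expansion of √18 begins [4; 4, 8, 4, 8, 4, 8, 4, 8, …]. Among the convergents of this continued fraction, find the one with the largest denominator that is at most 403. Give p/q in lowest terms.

a_0 = 4: 4/1  (≤ bound)
a_1 = 4: 17/4  (≤ bound)
a_2 = 8: 140/33  (≤ bound)
a_3 = 4: 577/136  (≤ bound)
a_4 = 8: 4756/1121  (> 403, stop)

577/136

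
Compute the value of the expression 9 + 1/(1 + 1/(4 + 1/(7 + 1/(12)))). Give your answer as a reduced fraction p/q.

Compute successive convergents:
a_0 = 9: 9/1
a_1 = 1: 10/1
a_2 = 4: 49/5
a_3 = 7: 353/36
a_4 = 12: 4285/437

4285/437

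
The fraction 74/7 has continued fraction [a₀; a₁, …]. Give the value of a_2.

⌊74/7⌋ = 10, remainder 4
⌊7/4⌋ = 1, remainder 3
⌊4/3⌋ = 1, remainder 1

1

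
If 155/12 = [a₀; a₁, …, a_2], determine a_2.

11

Repeatedly divide and take the remainder:
155 = 12·12 + 11, so a_0 = 12
12 = 1·11 + 1, so a_1 = 1
11 = 11·1 + 0, so a_2 = 11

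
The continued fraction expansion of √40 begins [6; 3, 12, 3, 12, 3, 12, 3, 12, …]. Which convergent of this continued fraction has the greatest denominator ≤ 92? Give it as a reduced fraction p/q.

234/37

a_0 = 6: 6/1  (≤ bound)
a_1 = 3: 19/3  (≤ bound)
a_2 = 12: 234/37  (≤ bound)
a_3 = 3: 721/114  (> 92, stop)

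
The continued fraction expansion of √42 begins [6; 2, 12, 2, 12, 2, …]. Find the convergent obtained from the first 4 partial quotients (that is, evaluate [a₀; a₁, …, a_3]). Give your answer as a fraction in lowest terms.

Start with 2.
12 + 1/(2/1) = 12 + 1/2 = 25/2
2 + 1/(25/2) = 2 + 2/25 = 52/25
6 + 1/(52/25) = 6 + 25/52 = 337/52

337/52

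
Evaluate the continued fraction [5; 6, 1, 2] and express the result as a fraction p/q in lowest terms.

103/20

Start with 2.
1 + 1/(2/1) = 1 + 1/2 = 3/2
6 + 1/(3/2) = 6 + 2/3 = 20/3
5 + 1/(20/3) = 5 + 3/20 = 103/20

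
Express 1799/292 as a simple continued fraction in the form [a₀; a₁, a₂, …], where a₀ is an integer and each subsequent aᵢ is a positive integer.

[6; 6, 4, 1, 2, 3]

⌊1799/292⌋ = 6, remainder 47
⌊292/47⌋ = 6, remainder 10
⌊47/10⌋ = 4, remainder 7
⌊10/7⌋ = 1, remainder 3
⌊7/3⌋ = 2, remainder 1
⌊3/1⌋ = 3, remainder 0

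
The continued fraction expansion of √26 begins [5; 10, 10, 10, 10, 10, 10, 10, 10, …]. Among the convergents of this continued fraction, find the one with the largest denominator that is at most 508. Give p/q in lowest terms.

515/101

a_0 = 5: 5/1  (≤ bound)
a_1 = 10: 51/10  (≤ bound)
a_2 = 10: 515/101  (≤ bound)
a_3 = 10: 5201/1020  (> 508, stop)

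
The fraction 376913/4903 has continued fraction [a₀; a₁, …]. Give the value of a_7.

2

376913 = 76·4903 + 4285, so a_0 = 76
4903 = 1·4285 + 618, so a_1 = 1
4285 = 6·618 + 577, so a_2 = 6
618 = 1·577 + 41, so a_3 = 1
577 = 14·41 + 3, so a_4 = 14
41 = 13·3 + 2, so a_5 = 13
3 = 1·2 + 1, so a_6 = 1
2 = 2·1 + 0, so a_7 = 2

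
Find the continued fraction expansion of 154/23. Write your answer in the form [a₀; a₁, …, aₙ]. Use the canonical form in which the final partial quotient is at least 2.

[6; 1, 2, 3, 2]

154 ÷ 23 → quotient 6, remainder 16
23 ÷ 16 → quotient 1, remainder 7
16 ÷ 7 → quotient 2, remainder 2
7 ÷ 2 → quotient 3, remainder 1
2 ÷ 1 → quotient 2, remainder 0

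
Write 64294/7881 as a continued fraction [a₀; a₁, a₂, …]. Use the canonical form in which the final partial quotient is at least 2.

64294 ÷ 7881 → quotient 8, remainder 1246
7881 ÷ 1246 → quotient 6, remainder 405
1246 ÷ 405 → quotient 3, remainder 31
405 ÷ 31 → quotient 13, remainder 2
31 ÷ 2 → quotient 15, remainder 1
2 ÷ 1 → quotient 2, remainder 0

[8; 6, 3, 13, 15, 2]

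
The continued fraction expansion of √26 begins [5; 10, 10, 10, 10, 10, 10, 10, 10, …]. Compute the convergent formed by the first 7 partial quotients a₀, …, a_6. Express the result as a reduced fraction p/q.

Use the convergent recurrence hₖ = aₖ·hₖ₋₁ + hₖ₋₂ (and likewise for the denominators kₖ):
a_0 = 5: 5/1
a_1 = 10: 51/10
a_2 = 10: 515/101
a_3 = 10: 5201/1020
a_4 = 10: 52525/10301
a_5 = 10: 530451/104030
a_6 = 10: 5357035/1050601

5357035/1050601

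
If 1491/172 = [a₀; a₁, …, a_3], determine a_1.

1491 = 8·172 + 115, so a_0 = 8
172 = 1·115 + 57, so a_1 = 1

1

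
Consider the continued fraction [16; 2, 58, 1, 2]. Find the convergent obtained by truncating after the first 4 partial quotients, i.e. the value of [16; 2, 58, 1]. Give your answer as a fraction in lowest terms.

a_0 = 16: 16/1
a_1 = 2: 33/2
a_2 = 58: 1930/117
a_3 = 1: 1963/119

1963/119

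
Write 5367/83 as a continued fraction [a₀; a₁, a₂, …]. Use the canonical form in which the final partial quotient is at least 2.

[64; 1, 1, 1, 27]

Run the Euclidean algorithm, recording each quotient:
⌊5367/83⌋ = 64, remainder 55
⌊83/55⌋ = 1, remainder 28
⌊55/28⌋ = 1, remainder 27
⌊28/27⌋ = 1, remainder 1
⌊27/1⌋ = 27, remainder 0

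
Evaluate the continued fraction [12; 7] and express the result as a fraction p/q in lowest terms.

a_0 = 12: 12/1
a_1 = 7: 85/7

85/7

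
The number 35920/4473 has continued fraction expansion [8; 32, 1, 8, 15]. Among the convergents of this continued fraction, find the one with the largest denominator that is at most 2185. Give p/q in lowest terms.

a_0 = 8: 8/1  (≤ bound)
a_1 = 32: 257/32  (≤ bound)
a_2 = 1: 265/33  (≤ bound)
a_3 = 8: 2377/296  (≤ bound)
a_4 = 15: 35920/4473  (> 2185, stop)

2377/296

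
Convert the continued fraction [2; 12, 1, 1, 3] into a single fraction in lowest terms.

a_0 = 2: 2/1
a_1 = 12: 25/12
a_2 = 1: 27/13
a_3 = 1: 52/25
a_4 = 3: 183/88

183/88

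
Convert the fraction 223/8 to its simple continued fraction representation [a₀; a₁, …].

Run the Euclidean algorithm, recording each quotient:
223 = 27·8 + 7, so a_0 = 27
8 = 1·7 + 1, so a_1 = 1
7 = 7·1 + 0, so a_2 = 7

[27; 1, 7]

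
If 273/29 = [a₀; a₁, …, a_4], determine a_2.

2

Run the Euclidean algorithm, recording each quotient:
273 = 9·29 + 12, so a_0 = 9
29 = 2·12 + 5, so a_1 = 2
12 = 2·5 + 2, so a_2 = 2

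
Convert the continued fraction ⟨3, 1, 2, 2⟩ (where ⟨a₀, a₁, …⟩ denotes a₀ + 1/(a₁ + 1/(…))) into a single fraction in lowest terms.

a_0 = 3: 3/1
a_1 = 1: 4/1
a_2 = 2: 11/3
a_3 = 2: 26/7

26/7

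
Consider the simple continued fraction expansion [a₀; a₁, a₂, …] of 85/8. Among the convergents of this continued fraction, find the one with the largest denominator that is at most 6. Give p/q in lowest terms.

32/3

a_0 = 10: 10/1  (≤ bound)
a_1 = 1: 11/1  (≤ bound)
a_2 = 1: 21/2  (≤ bound)
a_3 = 1: 32/3  (≤ bound)
a_4 = 2: 85/8  (> 6, stop)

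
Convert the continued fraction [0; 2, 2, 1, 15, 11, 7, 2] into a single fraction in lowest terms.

Compute successive convergents:
a_0 = 0: 0/1
a_1 = 2: 1/2
a_2 = 2: 2/5
a_3 = 1: 3/7
a_4 = 15: 47/110
a_5 = 11: 520/1217
a_6 = 7: 3687/8629
a_7 = 2: 7894/18475

7894/18475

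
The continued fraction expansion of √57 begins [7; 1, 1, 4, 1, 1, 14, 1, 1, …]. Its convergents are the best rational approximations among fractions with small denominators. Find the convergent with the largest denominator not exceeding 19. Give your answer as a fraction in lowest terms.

List convergents until the denominator exceeds the bound:
a_0 = 7: 7/1  (≤ bound)
a_1 = 1: 8/1  (≤ bound)
a_2 = 1: 15/2  (≤ bound)
a_3 = 4: 68/9  (≤ bound)
a_4 = 1: 83/11  (≤ bound)
a_5 = 1: 151/20  (> 19, stop)

83/11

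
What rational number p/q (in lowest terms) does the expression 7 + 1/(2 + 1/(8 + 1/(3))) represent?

Start with 3.
8 + 1/(3/1) = 8 + 1/3 = 25/3
2 + 1/(25/3) = 2 + 3/25 = 53/25
7 + 1/(53/25) = 7 + 25/53 = 396/53

396/53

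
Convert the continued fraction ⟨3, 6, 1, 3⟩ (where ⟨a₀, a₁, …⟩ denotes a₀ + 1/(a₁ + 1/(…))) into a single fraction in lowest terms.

85/27

Starting at the tail and folding back:
Start with 3.
1 + 1/(3/1) = 1 + 1/3 = 4/3
6 + 1/(4/3) = 6 + 3/4 = 27/4
3 + 1/(27/4) = 3 + 4/27 = 85/27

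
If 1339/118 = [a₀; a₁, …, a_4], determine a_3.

1339 = 11·118 + 41, so a_0 = 11
118 = 2·41 + 36, so a_1 = 2
41 = 1·36 + 5, so a_2 = 1
36 = 7·5 + 1, so a_3 = 7

7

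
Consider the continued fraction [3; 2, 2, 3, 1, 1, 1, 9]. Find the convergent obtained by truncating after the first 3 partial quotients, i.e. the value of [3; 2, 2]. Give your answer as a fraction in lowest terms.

Use the convergent recurrence hₖ = aₖ·hₖ₋₁ + hₖ₋₂ (and likewise for the denominators kₖ):
a_0 = 3: 3/1
a_1 = 2: 7/2
a_2 = 2: 17/5

17/5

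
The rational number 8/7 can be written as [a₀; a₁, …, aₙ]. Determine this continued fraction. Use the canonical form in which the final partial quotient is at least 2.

8 ÷ 7 → quotient 1, remainder 1
7 ÷ 1 → quotient 7, remainder 0

[1; 7]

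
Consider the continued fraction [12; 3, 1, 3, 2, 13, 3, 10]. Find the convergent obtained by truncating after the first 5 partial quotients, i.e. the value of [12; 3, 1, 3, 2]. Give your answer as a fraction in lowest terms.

Use the convergent recurrence hₖ = aₖ·hₖ₋₁ + hₖ₋₂ (and likewise for the denominators kₖ):
a_0 = 12: 12/1
a_1 = 3: 37/3
a_2 = 1: 49/4
a_3 = 3: 184/15
a_4 = 2: 417/34

417/34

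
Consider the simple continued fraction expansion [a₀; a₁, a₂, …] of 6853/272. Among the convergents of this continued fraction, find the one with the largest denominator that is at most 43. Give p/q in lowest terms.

1033/41

List convergents until the denominator exceeds the bound:
a_0 = 25: 25/1  (≤ bound)
a_1 = 5: 126/5  (≤ bound)
a_2 = 7: 907/36  (≤ bound)
a_3 = 1: 1033/41  (≤ bound)
a_4 = 1: 1940/77  (> 43, stop)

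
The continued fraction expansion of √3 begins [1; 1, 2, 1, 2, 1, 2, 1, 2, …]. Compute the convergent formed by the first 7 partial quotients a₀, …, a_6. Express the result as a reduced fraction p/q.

71/41

Build up convergents one term at a time:
a_0 = 1: 1/1
a_1 = 1: 2/1
a_2 = 2: 5/3
a_3 = 1: 7/4
a_4 = 2: 19/11
a_5 = 1: 26/15
a_6 = 2: 71/41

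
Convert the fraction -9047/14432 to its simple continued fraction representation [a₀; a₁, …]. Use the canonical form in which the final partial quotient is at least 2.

[-1; 2, 1, 2, 7, 1, 42, 5]

⌊-9047/14432⌋ = -1, remainder 5385
⌊14432/5385⌋ = 2, remainder 3662
⌊5385/3662⌋ = 1, remainder 1723
⌊3662/1723⌋ = 2, remainder 216
⌊1723/216⌋ = 7, remainder 211
⌊216/211⌋ = 1, remainder 5
⌊211/5⌋ = 42, remainder 1
⌊5/1⌋ = 5, remainder 0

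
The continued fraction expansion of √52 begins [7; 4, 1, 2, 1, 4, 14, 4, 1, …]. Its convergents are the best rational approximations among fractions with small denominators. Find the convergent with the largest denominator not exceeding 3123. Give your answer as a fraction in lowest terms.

9223/1279

List convergents until the denominator exceeds the bound:
a_0 = 7: 7/1  (≤ bound)
a_1 = 4: 29/4  (≤ bound)
a_2 = 1: 36/5  (≤ bound)
a_3 = 2: 101/14  (≤ bound)
a_4 = 1: 137/19  (≤ bound)
a_5 = 4: 649/90  (≤ bound)
a_6 = 14: 9223/1279  (≤ bound)
a_7 = 4: 37541/5206  (> 3123, stop)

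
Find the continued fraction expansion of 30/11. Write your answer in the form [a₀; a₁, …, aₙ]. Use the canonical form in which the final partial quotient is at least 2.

30 = 2·11 + 8, so a_0 = 2
11 = 1·8 + 3, so a_1 = 1
8 = 2·3 + 2, so a_2 = 2
3 = 1·2 + 1, so a_3 = 1
2 = 2·1 + 0, so a_4 = 2

[2; 1, 2, 1, 2]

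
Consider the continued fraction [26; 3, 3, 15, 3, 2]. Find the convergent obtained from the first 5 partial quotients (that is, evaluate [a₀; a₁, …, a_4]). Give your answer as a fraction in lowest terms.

Start with 3.
15 + 1/(3/1) = 15 + 1/3 = 46/3
3 + 1/(46/3) = 3 + 3/46 = 141/46
3 + 1/(141/46) = 3 + 46/141 = 469/141
26 + 1/(469/141) = 26 + 141/469 = 12335/469

12335/469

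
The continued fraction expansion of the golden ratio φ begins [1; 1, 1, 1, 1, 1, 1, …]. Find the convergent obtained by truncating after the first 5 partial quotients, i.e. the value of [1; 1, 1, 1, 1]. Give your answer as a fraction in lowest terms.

Start with 1.
1 + 1/(1/1) = 1 + 1/1 = 2/1
1 + 1/(2/1) = 1 + 1/2 = 3/2
1 + 1/(3/2) = 1 + 2/3 = 5/3
1 + 1/(5/3) = 1 + 3/5 = 8/5

8/5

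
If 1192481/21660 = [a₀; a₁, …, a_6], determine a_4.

1192481 = 55·21660 + 1181, so a_0 = 55
21660 = 18·1181 + 402, so a_1 = 18
1181 = 2·402 + 377, so a_2 = 2
402 = 1·377 + 25, so a_3 = 1
377 = 15·25 + 2, so a_4 = 15

15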